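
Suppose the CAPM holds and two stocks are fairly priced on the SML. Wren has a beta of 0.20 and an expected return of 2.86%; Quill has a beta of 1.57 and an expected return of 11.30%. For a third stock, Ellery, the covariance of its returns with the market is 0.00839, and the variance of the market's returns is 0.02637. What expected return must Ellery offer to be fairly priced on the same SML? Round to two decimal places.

MRP = (11.30% − 2.86%) / (1.57 − 0.20) = 6.1606%
R_f = 2.86% − 0.20 × 6.1606% = 1.6279%
β_Ellery = Cov / Var(R_m) = 0.00839 / 0.02637 = 0.3182
E(R_Ellery) = R_f + β × MRP = 1.6279% + 0.3182 × 6.1606% = 3.59%

3.59%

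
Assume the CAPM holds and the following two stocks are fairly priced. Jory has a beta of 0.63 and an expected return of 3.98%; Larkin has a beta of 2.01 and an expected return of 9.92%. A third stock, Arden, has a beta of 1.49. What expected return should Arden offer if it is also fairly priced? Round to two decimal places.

MRP (SML slope) = (9.92% − 3.98%) / (2.01 − 0.63) = 5.94% / 1.38 = 4.3043%
R_f (intercept) = 3.98% − 0.63 × 4.3043% = 1.2683%
E(R_Arden) = R_f + β × MRP = 1.2683% + 1.49 × 4.3043% = 7.68%

7.68%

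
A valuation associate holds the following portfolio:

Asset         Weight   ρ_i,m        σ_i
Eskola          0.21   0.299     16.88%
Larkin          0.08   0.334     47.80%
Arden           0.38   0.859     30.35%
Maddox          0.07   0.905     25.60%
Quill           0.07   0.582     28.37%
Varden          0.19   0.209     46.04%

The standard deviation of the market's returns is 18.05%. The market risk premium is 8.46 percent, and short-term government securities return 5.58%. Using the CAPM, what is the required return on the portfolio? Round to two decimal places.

β_Eskola = 0.299 × 16.88% / 18.05% = 0.2796
β_Larkin = 0.334 × 47.80% / 18.05% = 0.8845
β_Arden = 0.859 × 30.35% / 18.05% = 1.4444
β_Maddox = 0.905 × 25.60% / 18.05% = 1.2835
β_Quill = 0.582 × 28.37% / 18.05% = 0.9148
β_Varden = 0.209 × 46.04% / 18.05% = 0.5331
β_P = Σ w_i β_i = 0.21×0.2796 + 0.08×0.8845 + 0.38×1.4444 + 0.07×1.2835 + 0.07×0.9148 + 0.19×0.5331 = 0.9335
E(R_P) = R_f + β_P × MRP = 5.58% + 0.9335 × 8.46% = 13.48%

13.48%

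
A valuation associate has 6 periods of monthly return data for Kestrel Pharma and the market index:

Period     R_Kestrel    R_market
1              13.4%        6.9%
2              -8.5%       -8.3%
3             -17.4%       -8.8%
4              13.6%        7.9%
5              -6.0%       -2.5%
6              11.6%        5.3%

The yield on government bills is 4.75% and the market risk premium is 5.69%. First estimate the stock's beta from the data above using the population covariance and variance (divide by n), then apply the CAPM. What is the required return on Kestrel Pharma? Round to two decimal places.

Mean R_i = (13.4 − 8.5 − 17.4 + 13.6 − 6.0 + 11.6) / 6 = 1.1167%
Mean R_m = (6.9 − 8.3 − 8.8 + 7.9 − 2.5 + 5.3) / 6 = 0.0833%
Σ(R_i − R̄_i)(R_m − R̄_m) = 499.4917  ⇒  Cov = 499.4917 / 6 = 83.2486
Σ(R_m − R̄_m)² = 290.6483  ⇒  Var(R_m) = 290.6483 / 6 = 48.4414
β = Cov / Var(R_m) = 83.2486 / 48.4414 = 1.7185
E(R) = R_f + β × MRP = 4.75% + 1.7185 × 5.69% = 14.53%

14.53%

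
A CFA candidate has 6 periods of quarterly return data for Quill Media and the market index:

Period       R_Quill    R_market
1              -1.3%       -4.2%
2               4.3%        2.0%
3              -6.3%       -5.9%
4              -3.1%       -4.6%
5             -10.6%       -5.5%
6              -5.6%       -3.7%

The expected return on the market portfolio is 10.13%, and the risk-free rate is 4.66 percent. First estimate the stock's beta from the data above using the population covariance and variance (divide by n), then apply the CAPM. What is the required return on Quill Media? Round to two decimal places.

12.81%

Mean R_i = (-1.3 + 4.3 − 6.3 − 3.1 − 10.6 − 5.6) / 6 = -3.7667%
Mean R_m = (-4.2 + 2.0 − 5.9 − 4.6 − 5.5 − 3.7) / 6 = -3.6500%
Σ(R_i − R̄_i)(R_m − R̄_m) = 62.0200  ⇒  Cov = 62.0200 / 6 = 10.3367
Σ(R_m − R̄_m)² = 41.6150  ⇒  Var(R_m) = 41.6150 / 6 = 6.9358
β = Cov / Var(R_m) = 10.3367 / 6.9358 = 1.4903
MRP = 10.13% − 4.66% = 5.47%
E(R) = R_f + β × MRP = 4.66% + 1.4903 × 5.47% = 12.81%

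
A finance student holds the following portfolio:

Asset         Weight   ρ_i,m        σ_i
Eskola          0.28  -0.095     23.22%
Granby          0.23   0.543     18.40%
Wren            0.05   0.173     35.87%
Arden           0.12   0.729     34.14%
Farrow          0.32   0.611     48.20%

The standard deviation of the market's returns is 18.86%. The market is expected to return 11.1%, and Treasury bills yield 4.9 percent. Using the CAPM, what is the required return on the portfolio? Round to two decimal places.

β_Eskola = -0.095 × 23.22% / 18.86% = -0.1170
β_Granby = 0.543 × 18.40% / 18.86% = 0.5298
β_Wren = 0.173 × 35.87% / 18.86% = 0.3290
β_Arden = 0.729 × 34.14% / 18.86% = 1.3196
β_Farrow = 0.611 × 48.20% / 18.86% = 1.5615
β_P = Σ w_i β_i = 0.28×-0.1170 + 0.23×0.5298 + 0.05×0.3290 + 0.12×1.3196 + 0.32×1.5615 = 0.7636
MRP = 11.1% − 4.9% = 6.20%
E(R_P) = R_f + β_P × MRP = 4.9% + 0.7636 × 6.2% = 9.63%

9.63%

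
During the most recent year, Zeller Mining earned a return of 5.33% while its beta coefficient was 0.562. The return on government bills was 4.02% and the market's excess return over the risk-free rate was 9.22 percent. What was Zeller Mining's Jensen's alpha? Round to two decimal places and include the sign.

CAPM benchmark = R_f + β(R_m − R_f) = 4.02% + 0.562 × 9.22% = 9.20164%
α = actual − benchmark = 5.33% − 9.20164% = -3.87%

-3.87%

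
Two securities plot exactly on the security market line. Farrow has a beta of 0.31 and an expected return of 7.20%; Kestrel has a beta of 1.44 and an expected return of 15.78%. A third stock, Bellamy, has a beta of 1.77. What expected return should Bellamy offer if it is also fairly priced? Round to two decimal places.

MRP (SML slope) = (15.78% − 7.20%) / (1.44 − 0.31) = 8.58% / 1.13 = 7.5929%
R_f (intercept) = 7.20% − 0.31 × 7.5929% = 4.8462%
E(R_Bellamy) = R_f + β × MRP = 4.8462% + 1.77 × 7.5929% = 18.29%

18.29%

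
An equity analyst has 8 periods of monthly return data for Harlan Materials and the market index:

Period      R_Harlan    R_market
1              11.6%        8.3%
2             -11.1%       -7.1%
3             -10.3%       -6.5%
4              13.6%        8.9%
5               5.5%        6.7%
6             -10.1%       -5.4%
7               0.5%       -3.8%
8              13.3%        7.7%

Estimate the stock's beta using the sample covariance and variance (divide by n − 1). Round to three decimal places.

1.427

Mean R_i = (11.6 − 11.1 − 10.3 + 13.6 + 5.5 − 10.1 + 0.5 + 13.3) / 8 = 1.6250%
Mean R_m = (8.3 − 7.1 − 6.5 + 8.9 + 6.7 − 5.4 − 3.8 + 7.7) / 8 = 1.1000%
Σ(R_i − R̄_i)(R_m − R̄_m) = 540.6800  ⇒  Cov = 540.6800 / 7 = 77.2400
Σ(R_m − R̄_m)² = 378.8600  ⇒  Var(R_m) = 378.8600 / 7 = 54.1229
β = Cov / Var(R_m) = 77.2400 / 54.1229 = 1.4271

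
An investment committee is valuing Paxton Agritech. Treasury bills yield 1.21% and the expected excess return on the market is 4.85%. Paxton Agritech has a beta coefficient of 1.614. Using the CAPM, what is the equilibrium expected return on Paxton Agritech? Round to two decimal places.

E(R) = R_f + β × MRP = 1.21% + 1.614 × 4.85% = 9.04%

9.04%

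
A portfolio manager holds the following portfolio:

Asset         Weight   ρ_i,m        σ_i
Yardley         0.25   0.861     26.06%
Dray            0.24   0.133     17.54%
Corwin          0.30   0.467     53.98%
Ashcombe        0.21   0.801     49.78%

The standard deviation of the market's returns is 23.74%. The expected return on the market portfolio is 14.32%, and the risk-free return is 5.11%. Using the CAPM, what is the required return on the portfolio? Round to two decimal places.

β_Yardley = 0.861 × 26.06% / 23.74% = 0.9451
β_Dray = 0.133 × 17.54% / 23.74% = 0.0983
β_Corwin = 0.467 × 53.98% / 23.74% = 1.0619
β_Ashcombe = 0.801 × 49.78% / 23.74% = 1.6796
β_P = Σ w_i β_i = 0.25×0.9451 + 0.24×0.0983 + 0.30×1.0619 + 0.21×1.6796 = 0.9312
MRP = 14.32% − 5.11% = 9.21%
E(R_P) = R_f + β_P × MRP = 5.11% + 0.9312 × 9.21% = 13.69%

13.69%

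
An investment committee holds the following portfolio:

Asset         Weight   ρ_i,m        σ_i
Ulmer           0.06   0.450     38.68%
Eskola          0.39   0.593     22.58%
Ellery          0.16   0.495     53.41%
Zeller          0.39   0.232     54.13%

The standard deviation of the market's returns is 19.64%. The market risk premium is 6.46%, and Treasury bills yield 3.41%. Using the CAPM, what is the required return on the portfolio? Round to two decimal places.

β_Ulmer = 0.450 × 38.68% / 19.64% = 0.8863
β_Eskola = 0.593 × 22.58% / 19.64% = 0.6818
β_Ellery = 0.495 × 53.41% / 19.64% = 1.3461
β_Zeller = 0.232 × 54.13% / 19.64% = 0.6394
β_P = Σ w_i β_i = 0.06×0.8863 + 0.39×0.6818 + 0.16×1.3461 + 0.39×0.6394 = 0.7838
E(R_P) = R_f + β_P × MRP = 3.41% + 0.7838 × 6.46% = 8.47%

8.47%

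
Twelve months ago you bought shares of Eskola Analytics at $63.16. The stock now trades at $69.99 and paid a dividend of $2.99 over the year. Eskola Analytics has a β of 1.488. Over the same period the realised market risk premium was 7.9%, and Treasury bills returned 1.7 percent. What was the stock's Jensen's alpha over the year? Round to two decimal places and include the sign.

+2.09%

Realised HPR = (P1 + D1 − P0) / P0 = (69.99 + 2.99 − 63.16) / 63.16 = 9.82 / 63.16 = 15.5478%
CAPM required = R_f + β·MRP = 1.7% + 1.488 × 7.9% = 13.4552%
α = realised − required = 15.5478% − 13.4552% = +2.09%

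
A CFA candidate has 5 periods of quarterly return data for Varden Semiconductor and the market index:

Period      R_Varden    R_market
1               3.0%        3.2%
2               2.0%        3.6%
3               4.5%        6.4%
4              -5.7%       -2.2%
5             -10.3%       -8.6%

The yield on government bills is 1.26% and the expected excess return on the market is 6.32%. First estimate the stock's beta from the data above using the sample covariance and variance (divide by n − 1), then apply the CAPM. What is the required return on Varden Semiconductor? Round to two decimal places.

Mean R_i = (3.0 + 2.0 + 4.5 − 5.7 − 10.3) / 5 = -1.3000%
Mean R_m = (3.2 + 3.6 + 6.4 − 2.2 − 8.6) / 5 = 0.4800%
Σ(R_i − R̄_i)(R_m − R̄_m) = 149.8400  ⇒  Cov = 149.8400 / 4 = 37.4600
Σ(R_m − R̄_m)² = 141.8080  ⇒  Var(R_m) = 141.8080 / 4 = 35.4520
β = Cov / Var(R_m) = 37.4600 / 35.4520 = 1.0566
E(R) = R_f + β × MRP = 1.26% + 1.0566 × 6.32% = 7.94%

7.94%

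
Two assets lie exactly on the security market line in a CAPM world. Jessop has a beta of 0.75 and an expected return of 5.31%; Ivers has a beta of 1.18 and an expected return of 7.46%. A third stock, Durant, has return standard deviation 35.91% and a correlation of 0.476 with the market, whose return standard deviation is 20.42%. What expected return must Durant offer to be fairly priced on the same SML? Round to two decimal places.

5.75%

MRP = (7.46% − 5.31%) / (1.18 − 0.75) = 5.0000%
R_f = 5.31% − 0.75 × 5.0000% = 1.5600%
β_Durant = ρ·σ_i/σ_m = 0.476 × 35.91 / 20.42 = 0.8371
E(R_Durant) = R_f + β × MRP = 1.5600% + 0.8371 × 5.0000% = 5.75%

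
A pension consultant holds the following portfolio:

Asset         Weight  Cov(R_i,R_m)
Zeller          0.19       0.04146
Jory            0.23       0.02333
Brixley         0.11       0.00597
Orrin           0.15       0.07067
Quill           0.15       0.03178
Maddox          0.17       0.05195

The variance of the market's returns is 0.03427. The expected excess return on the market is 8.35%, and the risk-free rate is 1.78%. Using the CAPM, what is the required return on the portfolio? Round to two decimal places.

β_Zeller = 0.04146 / 0.03427 = 1.2098
β_Jory = 0.02333 / 0.03427 = 0.6808
β_Brixley = 0.00597 / 0.03427 = 0.1742
β_Orrin = 0.07067 / 0.03427 = 2.0622
β_Quill = 0.03178 / 0.03427 = 0.9273
β_Maddox = 0.05195 / 0.03427 = 1.5159
β_P = Σ w_i β_i = 0.19×1.2098 + 0.23×0.6808 + 0.11×0.1742 + 0.15×2.0622 + 0.15×0.9273 + 0.17×1.5159 = 1.1117
E(R_P) = R_f + β_P × MRP = 1.78% + 1.1117 × 8.35% = 11.06%

11.06%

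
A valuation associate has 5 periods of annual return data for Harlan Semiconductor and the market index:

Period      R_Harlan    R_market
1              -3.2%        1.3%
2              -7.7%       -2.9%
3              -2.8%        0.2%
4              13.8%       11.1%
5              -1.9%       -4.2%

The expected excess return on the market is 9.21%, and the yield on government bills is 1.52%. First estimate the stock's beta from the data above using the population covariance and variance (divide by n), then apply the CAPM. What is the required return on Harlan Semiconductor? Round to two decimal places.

13.01%

Mean R_i = (-3.2 − 7.7 − 2.8 + 13.8 − 1.9) / 5 = -0.3600%
Mean R_m = (1.3 − 2.9 + 0.2 + 11.1 − 4.2) / 5 = 1.1000%
Σ(R_i − R̄_i)(R_m − R̄_m) = 180.7500  ⇒  Cov = 180.7500 / 5 = 36.1500
Σ(R_m − R̄_m)² = 144.9400  ⇒  Var(R_m) = 144.9400 / 5 = 28.9880
β = Cov / Var(R_m) = 36.1500 / 28.9880 = 1.2471
E(R) = R_f + β × MRP = 1.52% + 1.2471 × 9.21% = 13.01%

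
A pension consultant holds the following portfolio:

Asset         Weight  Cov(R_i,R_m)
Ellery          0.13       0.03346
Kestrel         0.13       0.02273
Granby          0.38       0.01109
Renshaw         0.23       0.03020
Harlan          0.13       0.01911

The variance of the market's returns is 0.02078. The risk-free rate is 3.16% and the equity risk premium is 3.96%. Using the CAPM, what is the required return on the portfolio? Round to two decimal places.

β_Ellery = 0.03346 / 0.02078 = 1.6102
β_Kestrel = 0.02273 / 0.02078 = 1.0938
β_Granby = 0.01109 / 0.02078 = 0.5337
β_Renshaw = 0.03020 / 0.02078 = 1.4533
β_Harlan = 0.01911 / 0.02078 = 0.9196
β_P = Σ w_i β_i = 0.13×1.6102 + 0.13×1.0938 + 0.38×0.5337 + 0.23×1.4533 + 0.13×0.9196 = 1.0081
E(R_P) = R_f + β_P × MRP = 3.16% + 1.0081 × 3.96% = 7.15%

7.15%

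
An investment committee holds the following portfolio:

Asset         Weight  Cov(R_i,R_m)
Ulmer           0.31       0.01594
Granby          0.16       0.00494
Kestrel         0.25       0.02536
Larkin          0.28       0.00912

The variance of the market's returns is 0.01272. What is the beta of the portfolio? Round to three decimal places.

1.150

β_Ulmer = 0.01594 / 0.01272 = 1.2531
β_Granby = 0.00494 / 0.01272 = 0.3884
β_Kestrel = 0.02536 / 0.01272 = 1.9937
β_Larkin = 0.00912 / 0.01272 = 0.7170
β_P = Σ w_i β_i = 0.31×1.2531 + 0.16×0.3884 + 0.25×1.9937 + 0.28×0.7170 = 1.1498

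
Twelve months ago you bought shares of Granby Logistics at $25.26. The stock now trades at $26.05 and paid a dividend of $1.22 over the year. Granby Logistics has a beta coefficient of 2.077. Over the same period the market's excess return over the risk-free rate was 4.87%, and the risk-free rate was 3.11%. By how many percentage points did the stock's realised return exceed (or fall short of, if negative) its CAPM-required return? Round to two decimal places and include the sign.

-5.27%

Realised HPR = (P1 + D1 − P0) / P0 = (26.05 + 1.22 − 25.26) / 25.26 = 2.01 / 25.26 = 7.9572%
CAPM required = R_f + β·MRP = 3.11% + 2.077 × 4.87% = 13.22499%
α = realised − required = 7.9572% − 13.22499% = -5.27%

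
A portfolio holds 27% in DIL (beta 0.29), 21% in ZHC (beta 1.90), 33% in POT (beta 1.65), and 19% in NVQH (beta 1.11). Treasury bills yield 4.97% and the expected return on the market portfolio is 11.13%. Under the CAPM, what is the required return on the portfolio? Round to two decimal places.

12.56%

β_P = Σ w_i β_i = 0.27×0.29 + 0.21×1.90 + 0.33×1.65 + 0.19×1.11 = 1.2327
MRP = 11.13% − 4.97% = 6.16%
E(R_P) = R_f + β_P × MRP = 4.97% + 1.2327 × 6.16% = 12.56%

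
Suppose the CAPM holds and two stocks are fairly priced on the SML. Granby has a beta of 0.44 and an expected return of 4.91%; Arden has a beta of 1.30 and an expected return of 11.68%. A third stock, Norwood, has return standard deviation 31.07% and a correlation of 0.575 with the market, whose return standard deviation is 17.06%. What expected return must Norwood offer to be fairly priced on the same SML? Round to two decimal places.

9.69%

MRP = (11.68% − 4.91%) / (1.30 − 0.44) = 7.8721%
R_f = 4.91% − 0.44 × 7.8721% = 1.4463%
β_Norwood = ρ·σ_i/σ_m = 0.575 × 31.07 / 17.06 = 1.0472
E(R_Norwood) = R_f + β × MRP = 1.4463% + 1.0472 × 7.8721% = 9.69%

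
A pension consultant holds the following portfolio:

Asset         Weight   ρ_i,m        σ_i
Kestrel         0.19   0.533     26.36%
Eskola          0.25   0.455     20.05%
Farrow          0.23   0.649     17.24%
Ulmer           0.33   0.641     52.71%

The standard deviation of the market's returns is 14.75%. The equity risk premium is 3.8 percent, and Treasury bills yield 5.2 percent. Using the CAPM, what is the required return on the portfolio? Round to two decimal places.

10.01%

β_Kestrel = 0.533 × 26.36% / 14.75% = 0.9525
β_Eskola = 0.455 × 20.05% / 14.75% = 0.6185
β_Farrow = 0.649 × 17.24% / 14.75% = 0.7586
β_Ulmer = 0.641 × 52.71% / 14.75% = 2.2907
β_P = Σ w_i β_i = 0.19×0.9525 + 0.25×0.6185 + 0.23×0.7586 + 0.33×2.2907 = 1.2660
E(R_P) = R_f + β_P × MRP = 5.2% + 1.2660 × 3.8% = 10.01%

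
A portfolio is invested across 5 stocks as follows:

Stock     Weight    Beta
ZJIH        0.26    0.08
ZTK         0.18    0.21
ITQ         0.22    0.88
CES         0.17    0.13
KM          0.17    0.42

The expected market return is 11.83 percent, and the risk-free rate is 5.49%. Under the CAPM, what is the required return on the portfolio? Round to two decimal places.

β_P = Σ w_i β_i = 0.26×0.08 + 0.18×0.21 + 0.22×0.88 + 0.17×0.13 + 0.17×0.42 = 0.3457
MRP = 11.83% − 5.49% = 6.34%
E(R_P) = R_f + β_P × MRP = 5.49% + 0.3457 × 6.34% = 7.68%

7.68%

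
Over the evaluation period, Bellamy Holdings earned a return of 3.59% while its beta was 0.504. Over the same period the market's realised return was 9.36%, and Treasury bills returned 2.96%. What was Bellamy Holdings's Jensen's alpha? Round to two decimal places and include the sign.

Market excess return = 9.36% − 2.96% = 6.40%
CAPM benchmark = R_f + β(R_m − R_f) = 2.96% + 0.504 × 6.40% = 6.18560%
α = actual − benchmark = 3.59% − 6.18560% = -2.60%

-2.60%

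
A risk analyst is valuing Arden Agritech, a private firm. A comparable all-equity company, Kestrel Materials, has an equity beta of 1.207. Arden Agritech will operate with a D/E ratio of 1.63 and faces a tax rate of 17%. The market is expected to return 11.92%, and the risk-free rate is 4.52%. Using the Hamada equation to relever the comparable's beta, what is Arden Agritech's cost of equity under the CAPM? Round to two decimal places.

25.54%

β_L = β_U × [1 + (1 − t)(D/E)] = 1.207 × [1 + (1 − 0.17) × 1.63]
    = 1.207 × [1 + 0.83 × 1.63] = 1.207 × 2.3529 = 2.8400
MRP = 11.92% − 4.52% = 7.40%
E(R) = R_f + β_L × MRP = 4.52% + 2.8400 × 7.40% = 25.54%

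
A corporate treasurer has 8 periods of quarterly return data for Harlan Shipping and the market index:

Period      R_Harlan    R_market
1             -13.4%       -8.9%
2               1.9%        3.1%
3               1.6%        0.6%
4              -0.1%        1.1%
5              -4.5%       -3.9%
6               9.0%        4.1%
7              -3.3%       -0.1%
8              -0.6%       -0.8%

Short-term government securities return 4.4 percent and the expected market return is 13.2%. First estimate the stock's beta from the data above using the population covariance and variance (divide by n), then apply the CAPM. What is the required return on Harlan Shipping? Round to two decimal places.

Mean R_i = (-13.4 + 1.9 + 1.6 − 0.1 − 4.5 + 9.0 − 3.3 − 0.6) / 8 = -1.1750%
Mean R_m = (-8.9 + 3.1 + 0.6 + 1.1 − 3.9 + 4.1 − 0.1 − 0.8) / 8 = -0.6000%
Σ(R_i − R̄_i)(R_m − R̄_m) = 175.6200  ⇒  Cov = 175.6200 / 8 = 21.9525
Σ(R_m − R̄_m)² = 120.1800  ⇒  Var(R_m) = 120.1800 / 8 = 15.0225
β = Cov / Var(R_m) = 21.9525 / 15.0225 = 1.4613
MRP = 13.2% − 4.4% = 8.80%
E(R) = R_f + β × MRP = 4.4% + 1.4613 × 8.8% = 17.26%

17.26%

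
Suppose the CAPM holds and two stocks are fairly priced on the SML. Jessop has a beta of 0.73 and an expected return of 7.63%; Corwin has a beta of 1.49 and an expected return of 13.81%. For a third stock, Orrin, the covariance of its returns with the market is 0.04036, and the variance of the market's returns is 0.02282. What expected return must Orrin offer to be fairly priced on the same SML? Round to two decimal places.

16.08%

MRP = (13.81% − 7.63%) / (1.49 − 0.73) = 8.1316%
R_f = 7.63% − 0.73 × 8.1316% = 1.6939%
β_Orrin = Cov / Var(R_m) = 0.04036 / 0.02282 = 1.7686
E(R_Orrin) = R_f + β × MRP = 1.6939% + 1.7686 × 8.1316% = 16.08%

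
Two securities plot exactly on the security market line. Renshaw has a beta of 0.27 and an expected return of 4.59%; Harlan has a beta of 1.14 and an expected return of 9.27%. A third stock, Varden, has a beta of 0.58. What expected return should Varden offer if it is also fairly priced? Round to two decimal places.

MRP (SML slope) = (9.27% − 4.59%) / (1.14 − 0.27) = 4.68% / 0.87 = 5.3793%
R_f (intercept) = 4.59% − 0.27 × 5.3793% = 3.1376%
E(R_Varden) = R_f + β × MRP = 3.1376% + 0.58 × 5.3793% = 6.26%

6.26%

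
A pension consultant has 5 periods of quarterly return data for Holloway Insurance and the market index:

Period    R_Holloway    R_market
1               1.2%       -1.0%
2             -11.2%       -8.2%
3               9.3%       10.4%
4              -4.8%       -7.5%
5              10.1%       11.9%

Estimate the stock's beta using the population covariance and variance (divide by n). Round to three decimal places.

Mean R_i = (1.2 − 11.2 + 9.3 − 4.8 + 10.1) / 5 = 0.9200%
Mean R_m = (-1.0 − 8.2 + 10.4 − 7.5 + 11.9) / 5 = 1.1200%
Σ(R_i − R̄_i)(R_m − R̄_m) = 338.3980  ⇒  Cov = 338.3980 / 5 = 67.6796
Σ(R_m − R̄_m)² = 367.9880  ⇒  Var(R_m) = 367.9880 / 5 = 73.5976
β = Cov / Var(R_m) = 67.6796 / 73.5976 = 0.9196

0.920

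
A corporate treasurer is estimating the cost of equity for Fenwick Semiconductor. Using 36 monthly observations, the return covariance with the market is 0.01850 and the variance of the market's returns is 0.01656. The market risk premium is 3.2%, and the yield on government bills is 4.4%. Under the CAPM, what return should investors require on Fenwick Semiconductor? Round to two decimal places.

β = Cov(R_i, R_m) / Var(R_m) = 0.01850 / 0.01656 = 1.1171
E(R) = R_f + β × MRP = 4.4% + 1.1171 × 3.2% = 7.97%

7.97%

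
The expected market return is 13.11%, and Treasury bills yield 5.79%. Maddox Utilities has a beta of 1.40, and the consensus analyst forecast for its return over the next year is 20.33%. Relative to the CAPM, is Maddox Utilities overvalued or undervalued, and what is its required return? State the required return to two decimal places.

MRP = 13.11% − 5.79% = 7.32%
Required return = R_f + β·MRP = 5.79% + 1.40 × 7.32% = 16.04%
Forecast 20.33% > required 16.04% → the stock plots above the SML → undervalued.

Undervalued; required return 16.04%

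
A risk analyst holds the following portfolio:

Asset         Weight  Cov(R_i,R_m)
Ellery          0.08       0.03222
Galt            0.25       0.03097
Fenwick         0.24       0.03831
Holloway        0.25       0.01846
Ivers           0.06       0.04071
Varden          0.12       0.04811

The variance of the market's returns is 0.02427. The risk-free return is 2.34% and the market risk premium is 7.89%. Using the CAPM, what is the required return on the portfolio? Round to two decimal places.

12.86%

β_Ellery = 0.03222 / 0.02427 = 1.3276
β_Galt = 0.03097 / 0.02427 = 1.2761
β_Fenwick = 0.03831 / 0.02427 = 1.5785
β_Holloway = 0.01846 / 0.02427 = 0.7606
β_Ivers = 0.04071 / 0.02427 = 1.6774
β_Varden = 0.04811 / 0.02427 = 1.9823
β_P = Σ w_i β_i = 0.08×1.3276 + 0.25×1.2761 + 0.24×1.5785 + 0.25×0.7606 + 0.06×1.6774 + 0.12×1.9823 = 1.3327
E(R_P) = R_f + β_P × MRP = 2.34% + 1.3327 × 7.89% = 12.86%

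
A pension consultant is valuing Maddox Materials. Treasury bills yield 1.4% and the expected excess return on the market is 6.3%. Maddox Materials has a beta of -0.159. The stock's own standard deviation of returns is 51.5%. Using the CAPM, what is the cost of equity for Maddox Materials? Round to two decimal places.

0.40%

E(R) = R_f + β × MRP = 1.4% + -0.159 × 6.3% = 0.40%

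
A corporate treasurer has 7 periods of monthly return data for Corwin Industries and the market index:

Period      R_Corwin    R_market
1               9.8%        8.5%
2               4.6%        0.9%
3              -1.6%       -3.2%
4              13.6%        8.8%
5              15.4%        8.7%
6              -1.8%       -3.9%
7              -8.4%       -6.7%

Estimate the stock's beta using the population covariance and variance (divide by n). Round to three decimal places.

Mean R_i = (9.8 + 4.6 − 1.6 + 13.6 + 15.4 − 1.8 − 8.4) / 7 = 4.5143%
Mean R_m = (8.5 + 0.9 − 3.2 + 8.8 + 8.7 − 3.9 − 6.7) / 7 = 1.8714%
Σ(R_i − R̄_i)(R_m − R̄_m) = 350.3829  ⇒  Cov = 350.3829 / 7 = 50.0547
Σ(R_m − R̄_m)² = 272.0143  ⇒  Var(R_m) = 272.0143 / 7 = 38.8592
β = Cov / Var(R_m) = 50.0547 / 38.8592 = 1.2881

1.288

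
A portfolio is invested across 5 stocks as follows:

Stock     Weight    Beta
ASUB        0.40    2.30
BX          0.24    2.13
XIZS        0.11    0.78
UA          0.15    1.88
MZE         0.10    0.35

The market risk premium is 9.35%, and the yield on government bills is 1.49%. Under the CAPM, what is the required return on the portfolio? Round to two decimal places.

18.64%

β_P = Σ w_i β_i = 0.40×2.30 + 0.24×2.13 + 0.11×0.78 + 0.15×1.88 + 0.10×0.35 = 1.8340
E(R_P) = R_f + β_P × MRP = 1.49% + 1.8340 × 9.35% = 18.64%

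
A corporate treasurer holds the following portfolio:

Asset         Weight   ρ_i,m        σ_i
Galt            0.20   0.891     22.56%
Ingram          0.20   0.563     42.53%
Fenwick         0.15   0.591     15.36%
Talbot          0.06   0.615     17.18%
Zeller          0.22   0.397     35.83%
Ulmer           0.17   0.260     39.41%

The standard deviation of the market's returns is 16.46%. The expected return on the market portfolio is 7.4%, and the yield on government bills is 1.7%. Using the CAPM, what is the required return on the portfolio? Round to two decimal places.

β_Galt = 0.891 × 22.56% / 16.46% = 1.2212
β_Ingram = 0.563 × 42.53% / 16.46% = 1.4547
β_Fenwick = 0.591 × 15.36% / 16.46% = 0.5515
β_Talbot = 0.615 × 17.18% / 16.46% = 0.6419
β_Zeller = 0.397 × 35.83% / 16.46% = 0.8642
β_Ulmer = 0.260 × 39.41% / 16.46% = 0.6225
β_P = Σ w_i β_i = 0.20×1.2212 + 0.20×1.4547 + 0.15×0.5515 + 0.06×0.6419 + 0.22×0.8642 + 0.17×0.6225 = 0.9524
MRP = 7.4% − 1.7% = 5.70%
E(R_P) = R_f + β_P × MRP = 1.7% + 0.9524 × 5.7% = 7.13%

7.13%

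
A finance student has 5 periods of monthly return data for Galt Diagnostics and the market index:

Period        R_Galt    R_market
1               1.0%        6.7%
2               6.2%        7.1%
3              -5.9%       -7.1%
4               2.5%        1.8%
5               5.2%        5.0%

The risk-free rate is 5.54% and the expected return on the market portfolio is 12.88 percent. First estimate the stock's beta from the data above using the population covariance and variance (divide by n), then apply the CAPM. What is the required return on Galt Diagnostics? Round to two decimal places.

Mean R_i = (1.0 + 6.2 − 5.9 + 2.5 + 5.2) / 5 = 1.8000%
Mean R_m = (6.7 + 7.1 − 7.1 + 1.8 + 5.0) / 5 = 2.7000%
Σ(R_i − R̄_i)(R_m − R̄_m) = 98.8100  ⇒  Cov = 98.8100 / 5 = 19.7620
Σ(R_m − R̄_m)² = 137.5000  ⇒  Var(R_m) = 137.5000 / 5 = 27.5000
β = Cov / Var(R_m) = 19.7620 / 27.5000 = 0.7186
MRP = 12.88% − 5.54% = 7.34%
E(R) = R_f + β × MRP = 5.54% + 0.7186 × 7.34% = 10.81%

10.81%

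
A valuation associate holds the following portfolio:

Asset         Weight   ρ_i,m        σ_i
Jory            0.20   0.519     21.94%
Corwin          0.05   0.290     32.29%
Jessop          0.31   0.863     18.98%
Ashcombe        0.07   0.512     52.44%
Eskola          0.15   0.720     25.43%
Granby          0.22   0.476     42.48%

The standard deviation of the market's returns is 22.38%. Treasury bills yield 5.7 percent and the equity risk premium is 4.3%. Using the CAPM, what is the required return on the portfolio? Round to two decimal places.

β_Jory = 0.519 × 21.94% / 22.38% = 0.5088
β_Corwin = 0.290 × 32.29% / 22.38% = 0.4184
β_Jessop = 0.863 × 18.98% / 22.38% = 0.7319
β_Ashcombe = 0.512 × 52.44% / 22.38% = 1.1997
β_Eskola = 0.720 × 25.43% / 22.38% = 0.8181
β_Granby = 0.476 × 42.48% / 22.38% = 0.9035
β_P = Σ w_i β_i = 0.20×0.5088 + 0.05×0.4184 + 0.31×0.7319 + 0.07×1.1997 + 0.15×0.8181 + 0.22×0.9035 = 0.7550
E(R_P) = R_f + β_P × MRP = 5.7% + 0.7550 × 4.3% = 8.95%

8.95%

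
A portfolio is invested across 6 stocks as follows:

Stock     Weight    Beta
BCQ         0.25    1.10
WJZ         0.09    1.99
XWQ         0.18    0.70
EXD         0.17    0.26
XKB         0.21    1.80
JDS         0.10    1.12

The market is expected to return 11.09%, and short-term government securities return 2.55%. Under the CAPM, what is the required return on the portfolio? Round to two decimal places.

β_P = Σ w_i β_i = 0.25×1.10 + 0.09×1.99 + 0.18×0.70 + 0.17×0.26 + 0.21×1.80 + 0.10×1.12 = 1.1143
MRP = 11.09% − 2.55% = 8.54%
E(R_P) = R_f + β_P × MRP = 2.55% + 1.1143 × 8.54% = 12.07%

12.07%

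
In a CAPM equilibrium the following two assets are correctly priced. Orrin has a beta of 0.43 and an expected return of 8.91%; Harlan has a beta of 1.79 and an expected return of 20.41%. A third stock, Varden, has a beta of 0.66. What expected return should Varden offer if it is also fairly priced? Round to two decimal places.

10.85%

MRP (SML slope) = (20.41% − 8.91%) / (1.79 − 0.43) = 11.50% / 1.36 = 8.4559%
R_f (intercept) = 8.91% − 0.43 × 8.4559% = 5.2740%
E(R_Varden) = R_f + β × MRP = 5.2740% + 0.66 × 8.4559% = 10.85%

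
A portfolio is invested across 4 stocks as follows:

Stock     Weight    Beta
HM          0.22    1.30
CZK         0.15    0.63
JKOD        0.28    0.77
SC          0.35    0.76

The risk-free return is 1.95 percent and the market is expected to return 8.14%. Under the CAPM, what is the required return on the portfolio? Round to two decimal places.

β_P = Σ w_i β_i = 0.22×1.30 + 0.15×0.63 + 0.28×0.77 + 0.35×0.76 = 0.8621
MRP = 8.14% − 1.95% = 6.19%
E(R_P) = R_f + β_P × MRP = 1.95% + 0.8621 × 6.19% = 7.29%

7.29%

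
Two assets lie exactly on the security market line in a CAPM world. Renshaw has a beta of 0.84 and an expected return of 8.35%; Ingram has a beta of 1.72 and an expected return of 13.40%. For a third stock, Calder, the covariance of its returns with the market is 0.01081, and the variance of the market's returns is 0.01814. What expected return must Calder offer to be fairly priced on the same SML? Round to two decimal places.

6.95%

MRP = (13.40% − 8.35%) / (1.72 − 0.84) = 5.7386%
R_f = 8.35% − 0.84 × 5.7386% = 3.5296%
β_Calder = Cov / Var(R_m) = 0.01081 / 0.01814 = 0.5959
E(R_Calder) = R_f + β × MRP = 3.5296% + 0.5959 × 5.7386% = 6.95%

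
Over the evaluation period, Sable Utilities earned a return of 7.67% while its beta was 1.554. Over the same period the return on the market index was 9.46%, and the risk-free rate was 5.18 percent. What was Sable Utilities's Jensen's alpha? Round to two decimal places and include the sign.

Market excess return = 9.46% − 5.18% = 4.28%
CAPM benchmark = R_f + β(R_m − R_f) = 5.18% + 1.554 × 4.28% = 11.83112%
α = actual − benchmark = 7.67% − 11.83112% = -4.16%

-4.16%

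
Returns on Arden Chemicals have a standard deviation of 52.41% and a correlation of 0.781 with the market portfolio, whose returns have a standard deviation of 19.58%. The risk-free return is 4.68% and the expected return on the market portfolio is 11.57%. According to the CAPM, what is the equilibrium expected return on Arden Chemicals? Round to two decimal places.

β = ρ × σ_i / σ_m = 0.781 × 52.41% / 19.58% = 2.0905
MRP = 11.57% − 4.68% = 6.89%
E(R) = 4.68% + 2.0905 × 6.89% = 19.08%

19.08%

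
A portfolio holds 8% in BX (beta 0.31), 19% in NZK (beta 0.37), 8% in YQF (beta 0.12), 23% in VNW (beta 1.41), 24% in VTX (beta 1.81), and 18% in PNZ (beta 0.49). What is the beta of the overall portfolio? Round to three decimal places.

0.952

β_P = Σ w_i β_i = 0.08×0.31 + 0.19×0.37 + 0.08×0.12 + 0.23×1.41 + 0.24×1.81 + 0.18×0.49 = 0.9516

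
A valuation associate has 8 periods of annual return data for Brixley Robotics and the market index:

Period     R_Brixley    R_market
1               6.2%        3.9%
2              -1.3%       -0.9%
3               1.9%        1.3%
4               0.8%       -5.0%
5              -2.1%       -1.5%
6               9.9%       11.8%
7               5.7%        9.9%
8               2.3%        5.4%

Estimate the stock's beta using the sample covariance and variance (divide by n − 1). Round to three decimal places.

Mean R_i = (6.2 − 1.3 + 1.9 + 0.8 − 2.1 + 9.9 + 5.7 + 2.3) / 8 = 2.9250%
Mean R_m = (3.9 − 0.9 + 1.3 − 5.0 − 1.5 + 11.8 + 9.9 + 5.4) / 8 = 3.1125%
Σ(R_i − R̄_i)(R_m − R̄_m) = 139.8075  ⇒  Cov = 139.8075 / 7 = 19.9725
Σ(R_m − R̄_m)² = 233.8688  ⇒  Var(R_m) = 233.8688 / 7 = 33.4098
β = Cov / Var(R_m) = 19.9725 / 33.4098 = 0.5978

0.598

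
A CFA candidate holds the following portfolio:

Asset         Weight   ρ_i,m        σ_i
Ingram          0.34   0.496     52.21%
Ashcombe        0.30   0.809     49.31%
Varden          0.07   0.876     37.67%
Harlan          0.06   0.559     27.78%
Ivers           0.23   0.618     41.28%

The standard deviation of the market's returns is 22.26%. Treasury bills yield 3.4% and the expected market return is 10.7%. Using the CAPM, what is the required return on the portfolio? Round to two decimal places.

β_Ingram = 0.496 × 52.21% / 22.26% = 1.1633
β_Ashcombe = 0.809 × 49.31% / 22.26% = 1.7921
β_Varden = 0.876 × 37.67% / 22.26% = 1.4824
β_Harlan = 0.559 × 27.78% / 22.26% = 0.6976
β_Ivers = 0.618 × 41.28% / 22.26% = 1.1460
β_P = Σ w_i β_i = 0.34×1.1633 + 0.30×1.7921 + 0.07×1.4824 + 0.06×0.6976 + 0.23×1.1460 = 1.3424
MRP = 10.7% − 3.4% = 7.30%
E(R_P) = R_f + β_P × MRP = 3.4% + 1.3424 × 7.3% = 13.20%

13.20%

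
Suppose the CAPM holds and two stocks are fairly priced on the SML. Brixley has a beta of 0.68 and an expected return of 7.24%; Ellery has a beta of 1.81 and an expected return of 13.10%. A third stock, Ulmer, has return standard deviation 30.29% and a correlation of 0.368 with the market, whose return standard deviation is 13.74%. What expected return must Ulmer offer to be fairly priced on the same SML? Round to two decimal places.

MRP = (13.10% − 7.24%) / (1.81 − 0.68) = 5.1858%
R_f = 7.24% − 0.68 × 5.1858% = 3.7137%
β_Ulmer = ρ·σ_i/σ_m = 0.368 × 30.29 / 13.74 = 0.8113
E(R_Ulmer) = R_f + β × MRP = 3.7137% + 0.8113 × 5.1858% = 7.92%

7.92%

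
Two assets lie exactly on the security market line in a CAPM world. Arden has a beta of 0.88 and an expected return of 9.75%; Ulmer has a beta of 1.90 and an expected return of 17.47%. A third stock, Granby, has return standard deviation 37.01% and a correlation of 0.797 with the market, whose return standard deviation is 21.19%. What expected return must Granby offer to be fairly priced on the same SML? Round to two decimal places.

13.63%

MRP = (17.47% − 9.75%) / (1.90 − 0.88) = 7.5686%
R_f = 9.75% − 0.88 × 7.5686% = 3.0896%
β_Granby = ρ·σ_i/σ_m = 0.797 × 37.01 / 21.19 = 1.3920
E(R_Granby) = R_f + β × MRP = 3.0896% + 1.3920 × 7.5686% = 13.63%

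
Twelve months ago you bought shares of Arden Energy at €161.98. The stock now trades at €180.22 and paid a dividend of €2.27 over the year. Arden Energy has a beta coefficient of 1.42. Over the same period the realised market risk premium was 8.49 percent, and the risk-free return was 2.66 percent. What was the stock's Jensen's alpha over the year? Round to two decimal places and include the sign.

Realised HPR = (P1 + D1 − P0) / P0 = (180.22 + 2.27 − 161.98) / 161.98 = 20.51 / 161.98 = 12.6621%
CAPM required = R_f + β·MRP = 2.66% + 1.42 × 8.49% = 14.7158%
α = realised − required = 12.6621% − 14.7158% = -2.05%

-2.05%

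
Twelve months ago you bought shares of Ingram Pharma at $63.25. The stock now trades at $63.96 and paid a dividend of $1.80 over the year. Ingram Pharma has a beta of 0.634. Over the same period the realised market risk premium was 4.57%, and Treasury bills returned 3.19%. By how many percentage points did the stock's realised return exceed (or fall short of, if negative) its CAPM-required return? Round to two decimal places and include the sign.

-2.12%

Realised HPR = (P1 + D1 − P0) / P0 = (63.96 + 1.80 − 63.25) / 63.25 = 2.51 / 63.25 = 3.9684%
CAPM required = R_f + β·MRP = 3.19% + 0.634 × 4.57% = 6.08738%
α = realised − required = 3.9684% − 6.08738% = -2.12%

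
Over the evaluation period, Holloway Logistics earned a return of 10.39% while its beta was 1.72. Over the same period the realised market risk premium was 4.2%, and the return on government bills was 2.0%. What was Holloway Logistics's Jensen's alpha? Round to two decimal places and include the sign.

CAPM benchmark = R_f + β(R_m − R_f) = 2.0% + 1.72 × 4.2% = 9.2240%
α = actual − benchmark = 10.39% − 9.2240% = +1.17%

+1.17%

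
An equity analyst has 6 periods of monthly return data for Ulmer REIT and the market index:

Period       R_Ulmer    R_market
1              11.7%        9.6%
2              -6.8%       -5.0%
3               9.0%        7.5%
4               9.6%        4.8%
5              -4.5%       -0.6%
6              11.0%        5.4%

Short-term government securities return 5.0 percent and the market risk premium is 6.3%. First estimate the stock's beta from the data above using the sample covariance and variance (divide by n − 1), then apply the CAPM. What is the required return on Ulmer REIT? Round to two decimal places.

14.12%

Mean R_i = (11.7 − 6.8 + 9.0 + 9.6 − 4.5 + 11.0) / 6 = 5.0000%
Mean R_m = (9.6 − 5.0 + 7.5 + 4.8 − 0.6 + 5.4) / 6 = 3.6167%
Σ(R_i − R̄_i)(R_m − R̄_m) = 213.5000  ⇒  Cov = 213.5000 / 5 = 42.7000
Σ(R_m − R̄_m)² = 147.4883  ⇒  Var(R_m) = 147.4883 / 5 = 29.4977
β = Cov / Var(R_m) = 42.7000 / 29.4977 = 1.4476
E(R) = R_f + β × MRP = 5.0% + 1.4476 × 6.3% = 14.12%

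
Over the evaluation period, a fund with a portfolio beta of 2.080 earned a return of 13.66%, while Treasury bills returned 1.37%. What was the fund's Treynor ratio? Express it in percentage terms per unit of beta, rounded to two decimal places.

5.91%

Treynor = (R_P − R_f) / β_P = (13.66% − 1.37%) / 2.0800 = 12.29% / 2.0800 = 5.91%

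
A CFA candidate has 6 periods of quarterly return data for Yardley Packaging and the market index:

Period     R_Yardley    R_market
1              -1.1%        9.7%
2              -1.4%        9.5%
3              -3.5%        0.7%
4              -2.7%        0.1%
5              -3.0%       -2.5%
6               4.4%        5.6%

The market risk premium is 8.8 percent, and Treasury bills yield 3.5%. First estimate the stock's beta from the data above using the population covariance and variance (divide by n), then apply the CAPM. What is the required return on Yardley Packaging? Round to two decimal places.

5.71%

Mean R_i = (-1.1 − 1.4 − 3.5 − 2.7 − 3.0 + 4.4) / 6 = -1.2167%
Mean R_m = (9.7 + 9.5 + 0.7 + 0.1 − 2.5 + 5.6) / 6 = 3.8500%
Σ(R_i − R̄_i)(R_m − R̄_m) = 33.5550  ⇒  Cov = 33.5550 / 6 = 5.5925
Σ(R_m − R̄_m)² = 133.5150  ⇒  Var(R_m) = 133.5150 / 6 = 22.2525
β = Cov / Var(R_m) = 5.5925 / 22.2525 = 0.2513
E(R) = R_f + β × MRP = 3.5% + 0.2513 × 8.8% = 5.71%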